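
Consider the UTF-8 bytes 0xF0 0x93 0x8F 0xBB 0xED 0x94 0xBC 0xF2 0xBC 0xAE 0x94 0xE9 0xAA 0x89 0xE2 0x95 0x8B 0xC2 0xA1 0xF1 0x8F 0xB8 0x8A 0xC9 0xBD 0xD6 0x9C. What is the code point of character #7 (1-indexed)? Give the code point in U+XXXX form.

U+4FE0A

Offset 0: leading byte 0xF0 = 11110000 → 4-byte char #1 = F0 93 8F BB.
Offset 4: leading byte 0xED = 11101101 → 3-byte char #2 = ED 94 BC.
Offset 7: leading byte 0xF2 = 11110010 → 4-byte char #3 = F2 BC AE 94.
Offset 11: leading byte 0xE9 = 11101001 → 3-byte char #4 = E9 AA 89.
Offset 14: leading byte 0xE2 = 11100010 → 3-byte char #5 = E2 95 8B.
Offset 17: leading byte 0xC2 = 11000010 → 2-byte char #6 = C2 A1.
Offset 19: leading byte 0xF1 = 11110001 → 4-byte char #7 = F1 8F B8 8A.
Leading byte 0xF1 = 11110001 matches 11110xxx → 4-byte sequence.
Byte 1: 0xF1 = 11110001, payload 001 (3 bits).
Byte 2: 0x8F = 10001111 (10xxxxxx ✓), payload 001111.
Byte 3: 0xB8 = 10111000 (10xxxxxx ✓), payload 111000.
Byte 4: 0x8A = 10001010 (10xxxxxx ✓), payload 001010.
Concatenate: 001001111111000001010 = 0x4FE0A (21 bits → U+4FE0A).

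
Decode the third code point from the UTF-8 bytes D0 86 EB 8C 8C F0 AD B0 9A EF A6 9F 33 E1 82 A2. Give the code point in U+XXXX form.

Offset 0: leading byte 0xD0 = 11010000 → 2-byte char #1 = D0 86.
Offset 2: leading byte 0xEB = 11101011 → 3-byte char #2 = EB 8C 8C.
Offset 5: leading byte 0xF0 = 11110000 → 4-byte char #3 = F0 AD B0 9A.
Leading byte 0xF0 = 11110000 matches 11110xxx → 4-byte sequence.
Byte 1: 0xF0 = 11110000, payload 000 (3 bits).
Byte 2: 0xAD = 10101101 (10xxxxxx ✓), payload 101101.
Byte 3: 0xB0 = 10110000 (10xxxxxx ✓), payload 110000.
Byte 4: 0x9A = 10011010 (10xxxxxx ✓), payload 011010.
Concatenate: 000101101110000011010 = 0x2DC1A (21 bits → U+2DC1A).

U+2DC1A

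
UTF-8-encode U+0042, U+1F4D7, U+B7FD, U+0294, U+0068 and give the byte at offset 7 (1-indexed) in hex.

0x9F

1-indexed offset 7 is 0-indexed offset 6.
U+0042 → 1-byte form 42 at offsets 0–0.
U+1F4D7 → 4-byte form F0 9F 93 97 at offsets 1–4.
U+B7FD → 3-byte form EB 9F BD at offsets 5–7.
Offset 6 falls in char 3's range; it's byte 2 of EB 9F BD = 0x9F.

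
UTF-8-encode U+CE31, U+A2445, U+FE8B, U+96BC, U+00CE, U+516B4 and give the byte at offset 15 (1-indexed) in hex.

1-indexed offset 15 is 0-indexed offset 14.
U+CE31 → 3-byte form EC B8 B1 at offsets 0–2.
U+A2445 → 4-byte form F2 A2 91 85 at offsets 3–6.
U+FE8B → 3-byte form EF BA 8B at offsets 7–9.
U+96BC → 3-byte form E9 9A BC at offsets 10–12.
U+00CE → 2-byte form C3 8E at offsets 13–14.
Offset 14 falls in char 5's range; it's byte 2 of C3 8E = 0x8E.

0x8E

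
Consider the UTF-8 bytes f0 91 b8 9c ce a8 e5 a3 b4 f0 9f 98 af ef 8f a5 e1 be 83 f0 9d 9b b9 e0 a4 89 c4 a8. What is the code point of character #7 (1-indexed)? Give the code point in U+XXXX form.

Offset 0: leading byte 0xF0 = 11110000 → 4-byte char #1 = F0 91 B8 9C.
Offset 4: leading byte 0xCE = 11001110 → 2-byte char #2 = CE A8.
Offset 6: leading byte 0xE5 = 11100101 → 3-byte char #3 = E5 A3 B4.
Offset 9: leading byte 0xF0 = 11110000 → 4-byte char #4 = F0 9F 98 AF.
Offset 13: leading byte 0xEF = 11101111 → 3-byte char #5 = EF 8F A5.
Offset 16: leading byte 0xE1 = 11100001 → 3-byte char #6 = E1 BE 83.
Offset 19: leading byte 0xF0 = 11110000 → 4-byte char #7 = F0 9D 9B B9.
Leading byte 0xF0 = 11110000 matches 11110xxx → 4-byte sequence.
Byte 1: 0xF0 = 11110000, payload 000 (3 bits).
Byte 2: 0x9D = 10011101 (10xxxxxx ✓), payload 011101.
Byte 3: 0x9B = 10011011 (10xxxxxx ✓), payload 011011.
Byte 4: 0xB9 = 10111001 (10xxxxxx ✓), payload 111001.
Concatenate: 000011101011011111001 = 0x1D6F9 (21 bits → U+1D6F9).

U+1D6F9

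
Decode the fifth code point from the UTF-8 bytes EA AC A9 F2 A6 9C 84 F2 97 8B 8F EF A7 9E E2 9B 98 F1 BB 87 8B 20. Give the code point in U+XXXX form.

Offset 0: leading byte 0xEA = 11101010 → 3-byte char #1 = EA AC A9.
Offset 3: leading byte 0xF2 = 11110010 → 4-byte char #2 = F2 A6 9C 84.
Offset 7: leading byte 0xF2 = 11110010 → 4-byte char #3 = F2 97 8B 8F.
Offset 11: leading byte 0xEF = 11101111 → 3-byte char #4 = EF A7 9E.
Offset 14: leading byte 0xE2 = 11100010 → 3-byte char #5 = E2 9B 98.
Leading byte 0xE2 = 11100010 matches 1110xxxx → 3-byte sequence.
Byte 1: 0xE2 = 11100010, payload 0010 (4 bits).
Byte 2: 0x9B = 10011011 (10xxxxxx ✓), payload 011011.
Byte 3: 0x98 = 10011000 (10xxxxxx ✓), payload 011000.
Concatenate: 0010011011011000 = 0x26D8 (16 bits → U+26D8).

U+26D8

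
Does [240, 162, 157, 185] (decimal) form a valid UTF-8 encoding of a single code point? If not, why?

Leading byte 0xF0 = 11110000 → 4-byte form.
Continuation bytes 0xA2=10100010, 0x9D=10011101, 0xB9=10111001 all match 10xxxxxx.
Decoded value 0x22779 is ≥ 0x10000 (shortest form) and not a surrogate.

valid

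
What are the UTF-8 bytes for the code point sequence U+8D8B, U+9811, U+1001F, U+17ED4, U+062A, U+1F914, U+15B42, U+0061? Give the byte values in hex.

E8 B6 8B E9 A0 91 F0 90 80 9F F0 97 BB 94 D8 AA F0 9F A4 94 F0 95 AD 82 61

U+8D8B: 3-byte form → E8 B6 8B.
U+9811: 3-byte form → E9 A0 91.
U+1001F: 4-byte form → F0 90 80 9F.
U+17ED4: 4-byte form → F0 97 BB 94.
U+062A: 2-byte form → D8 AA.
U+1F914: 4-byte form → F0 9F A4 94.
U+15B42: 4-byte form → F0 95 AD 82.
U+0061: 1-byte form → 61.
Concatenated (25 bytes): E8 B6 8B E9 A0 91 F0 90 80 9F F0 97 BB 94 D8 AA F0 9F A4 94 F0 95 AD 82 61.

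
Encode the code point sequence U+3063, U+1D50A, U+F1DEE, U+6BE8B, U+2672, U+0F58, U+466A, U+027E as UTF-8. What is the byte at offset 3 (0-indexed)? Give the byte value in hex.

0xF0

U+3063 → 3-byte form E3 81 A3 at offsets 0–2.
U+1D50A → 4-byte form F0 9D 94 8A at offsets 3–6.
Offset 3 falls in char 2's range; it's byte 1 of F0 9D 94 8A = 0xF0.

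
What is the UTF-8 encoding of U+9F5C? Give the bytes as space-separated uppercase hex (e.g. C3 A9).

U+9F5C = 0x9F5C = 40796 decimal. In range U+0800–U+FFFF → 3-byte form: 1110xxxx 10xxxxxx 10xxxxxx.
Binary (16 bits): 1001111101011100.
Split 4+6+6: 1001 | 111101 | 011100.
Byte 1: 11101001 = 0xE9.
Byte 2: 10111101 = 0xBD.
Byte 3: 10011100 = 0x9C.

E9 BD 9C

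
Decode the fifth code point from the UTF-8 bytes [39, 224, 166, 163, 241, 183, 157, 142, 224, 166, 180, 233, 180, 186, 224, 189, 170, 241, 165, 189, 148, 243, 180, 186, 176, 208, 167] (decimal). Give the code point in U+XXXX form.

Offset 0: leading byte 0x27 = 00100111 → 1-byte char #1 = 27.
Offset 1: leading byte 0xE0 = 11100000 → 3-byte char #2 = E0 A6 A3.
Offset 4: leading byte 0xF1 = 11110001 → 4-byte char #3 = F1 B7 9D 8E.
Offset 8: leading byte 0xE0 = 11100000 → 3-byte char #4 = E0 A6 B4.
Offset 11: leading byte 0xE9 = 11101001 → 3-byte char #5 = E9 B4 BA.
Leading byte 0xE9 = 11101001 matches 1110xxxx → 3-byte sequence.
Byte 1: 0xE9 = 11101001, payload 1001 (4 bits).
Byte 2: 0xB4 = 10110100 (10xxxxxx ✓), payload 110100.
Byte 3: 0xBA = 10111010 (10xxxxxx ✓), payload 111010.
Concatenate: 1001110100111010 = 0x9D3A (16 bits → U+9D3A).

U+9D3A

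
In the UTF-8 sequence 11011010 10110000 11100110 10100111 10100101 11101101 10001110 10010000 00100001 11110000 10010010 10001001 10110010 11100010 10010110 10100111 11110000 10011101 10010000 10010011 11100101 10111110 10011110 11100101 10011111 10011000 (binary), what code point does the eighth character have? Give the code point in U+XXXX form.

U+5F9E

Offset 0: leading byte 0xDA = 11011010 → 2-byte char #1 = DA B0.
Offset 2: leading byte 0xE6 = 11100110 → 3-byte char #2 = E6 A7 A5.
Offset 5: leading byte 0xED = 11101101 → 3-byte char #3 = ED 8E 90.
Offset 8: leading byte 0x21 = 00100001 → 1-byte char #4 = 21.
Offset 9: leading byte 0xF0 = 11110000 → 4-byte char #5 = F0 92 89 B2.
Offset 13: leading byte 0xE2 = 11100010 → 3-byte char #6 = E2 96 A7.
Offset 16: leading byte 0xF0 = 11110000 → 4-byte char #7 = F0 9D 90 93.
Offset 20: leading byte 0xE5 = 11100101 → 3-byte char #8 = E5 BE 9E.
Leading byte 0xE5 = 11100101 matches 1110xxxx → 3-byte sequence.
Byte 1: 0xE5 = 11100101, payload 0101 (4 bits).
Byte 2: 0xBE = 10111110 (10xxxxxx ✓), payload 111110.
Byte 3: 0x9E = 10011110 (10xxxxxx ✓), payload 011110.
Concatenate: 0101111110011110 = 0x5F9E (16 bits → U+5F9E).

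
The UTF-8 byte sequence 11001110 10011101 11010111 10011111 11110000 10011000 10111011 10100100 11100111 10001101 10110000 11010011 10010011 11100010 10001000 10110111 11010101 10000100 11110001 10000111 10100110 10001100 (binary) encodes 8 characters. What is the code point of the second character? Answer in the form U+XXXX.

U+05DF

Offset 0: leading byte 0xCE = 11001110 → 2-byte char #1 = CE 9D.
Offset 2: leading byte 0xD7 = 11010111 → 2-byte char #2 = D7 9F.
Leading byte 0xD7 = 11010111 matches 110xxxxx → 2-byte sequence.
Byte 1: 0xD7 = 11010111, payload 10111 (5 bits).
Byte 2: 0x9F = 10011111 (10xxxxxx ✓), payload 011111.
Concatenate: 10111011111 = 0x5DF (11 bits → U+05DF).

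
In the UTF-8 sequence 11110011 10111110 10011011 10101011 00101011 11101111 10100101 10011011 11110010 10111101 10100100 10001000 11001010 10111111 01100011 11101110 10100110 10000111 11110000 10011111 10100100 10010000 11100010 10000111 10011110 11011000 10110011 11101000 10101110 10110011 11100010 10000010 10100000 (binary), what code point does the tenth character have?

Offset 0: leading byte 0xF3 = 11110011 → 4-byte char #1 = F3 BE 9B AB.
Offset 4: leading byte 0x2B = 00101011 → 1-byte char #2 = 2B.
Offset 5: leading byte 0xEF = 11101111 → 3-byte char #3 = EF A5 9B.
Offset 8: leading byte 0xF2 = 11110010 → 4-byte char #4 = F2 BD A4 88.
Offset 12: leading byte 0xCA = 11001010 → 2-byte char #5 = CA BF.
Offset 14: leading byte 0x63 = 01100011 → 1-byte char #6 = 63.
Offset 15: leading byte 0xEE = 11101110 → 3-byte char #7 = EE A6 87.
Offset 18: leading byte 0xF0 = 11110000 → 4-byte char #8 = F0 9F A4 90.
Offset 22: leading byte 0xE2 = 11100010 → 3-byte char #9 = E2 87 9E.
Offset 25: leading byte 0xD8 = 11011000 → 2-byte char #10 = D8 B3.
Leading byte 0xD8 = 11011000 matches 110xxxxx → 2-byte sequence.
Byte 1: 0xD8 = 11011000, payload 11000 (5 bits).
Byte 2: 0xB3 = 10110011 (10xxxxxx ✓), payload 110011.
Concatenate: 11000110011 = 0x633 (11 bits → U+0633).

U+0633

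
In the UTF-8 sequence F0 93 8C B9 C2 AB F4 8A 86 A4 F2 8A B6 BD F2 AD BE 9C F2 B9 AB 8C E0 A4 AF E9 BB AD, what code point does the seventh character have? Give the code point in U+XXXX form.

Offset 0: leading byte 0xF0 = 11110000 → 4-byte char #1 = F0 93 8C B9.
Offset 4: leading byte 0xC2 = 11000010 → 2-byte char #2 = C2 AB.
Offset 6: leading byte 0xF4 = 11110100 → 4-byte char #3 = F4 8A 86 A4.
Offset 10: leading byte 0xF2 = 11110010 → 4-byte char #4 = F2 8A B6 BD.
Offset 14: leading byte 0xF2 = 11110010 → 4-byte char #5 = F2 AD BE 9C.
Offset 18: leading byte 0xF2 = 11110010 → 4-byte char #6 = F2 B9 AB 8C.
Offset 22: leading byte 0xE0 = 11100000 → 3-byte char #7 = E0 A4 AF.
Leading byte 0xE0 = 11100000 matches 1110xxxx → 3-byte sequence.
Byte 1: 0xE0 = 11100000, payload 0000 (4 bits).
Byte 2: 0xA4 = 10100100 (10xxxxxx ✓), payload 100100.
Byte 3: 0xAF = 10101111 (10xxxxxx ✓), payload 101111.
Concatenate: 0000100100101111 = 0x92F (16 bits → U+092F).

U+092F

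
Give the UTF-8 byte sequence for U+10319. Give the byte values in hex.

U+10319 = 0x10319 = 66329 decimal. In range U+10000–U+10FFFF → 4-byte form: 11110xxx 10xxxxxx 10xxxxxx 10xxxxxx.
Binary (21 bits): 000010000001100011001.
Split 3+6+6+6: 000 | 010000 | 001100 | 011001.
Byte 1: 11110000 = 0xF0.
Byte 2: 10010000 = 0x90.
Byte 3: 10001100 = 0x8C.
Byte 4: 10011001 = 0x99.

F0 90 8C 99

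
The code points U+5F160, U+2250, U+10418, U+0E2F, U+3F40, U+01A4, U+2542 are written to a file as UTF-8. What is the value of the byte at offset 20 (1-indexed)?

0xE2

1-indexed offset 20 is 0-indexed offset 19.
U+5F160 → 4-byte form F1 9F 85 A0 at offsets 0–3.
U+2250 → 3-byte form E2 89 90 at offsets 4–6.
U+10418 → 4-byte form F0 90 90 98 at offsets 7–10.
U+0E2F → 3-byte form E0 B8 AF at offsets 11–13.
U+3F40 → 3-byte form E3 BD 80 at offsets 14–16.
U+01A4 → 2-byte form C6 A4 at offsets 17–18.
U+2542 → 3-byte form E2 95 82 at offsets 19–21.
Offset 19 falls in char 7's range; it's byte 1 of E2 95 82 = 0xE2.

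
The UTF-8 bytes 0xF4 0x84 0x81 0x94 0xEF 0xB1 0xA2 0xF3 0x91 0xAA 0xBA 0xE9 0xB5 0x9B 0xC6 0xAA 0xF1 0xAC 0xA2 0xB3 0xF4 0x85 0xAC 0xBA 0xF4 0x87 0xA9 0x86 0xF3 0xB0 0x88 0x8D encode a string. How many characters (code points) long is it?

9

Byte at offset 0: 0xF4 = 11110100 → 4-byte char (#1). Advance 4.
Byte at offset 4: 0xEF = 11101111 → 3-byte char (#2). Advance 3.
Byte at offset 7: 0xF3 = 11110011 → 4-byte char (#3). Advance 4.
Byte at offset 11: 0xE9 = 11101001 → 3-byte char (#4). Advance 3.
Byte at offset 14: 0xC6 = 11000110 → 2-byte char (#5). Advance 2.
Byte at offset 16: 0xF1 = 11110001 → 4-byte char (#6). Advance 4.
Byte at offset 20: 0xF4 = 11110100 → 4-byte char (#7). Advance 4.
Byte at offset 24: 0xF4 = 11110100 → 4-byte char (#8). Advance 4.
Byte at offset 28: 0xF3 = 11110011 → 4-byte char (#9). Advance 4.
Reached end at offset 32 after 9 code points.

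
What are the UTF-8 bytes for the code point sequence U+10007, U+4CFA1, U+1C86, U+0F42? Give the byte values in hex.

U+10007: 4-byte form → F0 90 80 87.
U+4CFA1: 4-byte form → F1 8C BE A1.
U+1C86: 3-byte form → E1 B2 86.
U+0F42: 3-byte form → E0 BD 82.
Concatenated (14 bytes): F0 90 80 87 F1 8C BE A1 E1 B2 86 E0 BD 82.

F0 90 80 87 F1 8C BE A1 E1 B2 86 E0 BD 82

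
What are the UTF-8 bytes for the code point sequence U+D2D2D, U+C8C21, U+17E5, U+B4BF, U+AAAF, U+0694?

U+D2D2D: 4-byte form → F3 92 B4 AD.
U+C8C21: 4-byte form → F3 88 B0 A1.
U+17E5: 3-byte form → E1 9F A5.
U+B4BF: 3-byte form → EB 92 BF.
U+AAAF: 3-byte form → EA AA AF.
U+0694: 2-byte form → DA 94.
Concatenated (19 bytes): F3 92 B4 AD F3 88 B0 A1 E1 9F A5 EB 92 BF EA AA AF DA 94.

F3 92 B4 AD F3 88 B0 A1 E1 9F A5 EB 92 BF EA AA AF DA 94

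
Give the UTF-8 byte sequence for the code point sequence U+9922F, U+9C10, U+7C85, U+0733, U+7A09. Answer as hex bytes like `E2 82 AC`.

U+9922F: 4-byte form → F2 99 88 AF.
U+9C10: 3-byte form → E9 B0 90.
U+7C85: 3-byte form → E7 B2 85.
U+0733: 2-byte form → DC B3.
U+7A09: 3-byte form → E7 A8 89.
Concatenated (15 bytes): F2 99 88 AF E9 B0 90 E7 B2 85 DC B3 E7 A8 89.

F2 99 88 AF E9 B0 90 E7 B2 85 DC B3 E7 A8 89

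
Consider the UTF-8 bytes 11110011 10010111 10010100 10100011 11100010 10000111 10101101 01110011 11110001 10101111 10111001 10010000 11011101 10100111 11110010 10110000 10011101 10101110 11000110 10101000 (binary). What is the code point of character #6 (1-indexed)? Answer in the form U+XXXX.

U+B076E

Offset 0: leading byte 0xF3 = 11110011 → 4-byte char #1 = F3 97 94 A3.
Offset 4: leading byte 0xE2 = 11100010 → 3-byte char #2 = E2 87 AD.
Offset 7: leading byte 0x73 = 01110011 → 1-byte char #3 = 73.
Offset 8: leading byte 0xF1 = 11110001 → 4-byte char #4 = F1 AF B9 90.
Offset 12: leading byte 0xDD = 11011101 → 2-byte char #5 = DD A7.
Offset 14: leading byte 0xF2 = 11110010 → 4-byte char #6 = F2 B0 9D AE.
Leading byte 0xF2 = 11110010 matches 11110xxx → 4-byte sequence.
Byte 1: 0xF2 = 11110010, payload 010 (3 bits).
Byte 2: 0xB0 = 10110000 (10xxxxxx ✓), payload 110000.
Byte 3: 0x9D = 10011101 (10xxxxxx ✓), payload 011101.
Byte 4: 0xAE = 10101110 (10xxxxxx ✓), payload 101110.
Concatenate: 010110000011101101110 = 0xB076E (21 bits → U+B076E).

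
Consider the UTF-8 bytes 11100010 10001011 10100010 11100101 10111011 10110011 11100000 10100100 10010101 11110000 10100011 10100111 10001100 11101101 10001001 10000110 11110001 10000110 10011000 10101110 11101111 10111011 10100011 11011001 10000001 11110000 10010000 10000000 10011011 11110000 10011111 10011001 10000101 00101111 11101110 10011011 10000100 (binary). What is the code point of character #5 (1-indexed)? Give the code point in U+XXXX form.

Offset 0: leading byte 0xE2 = 11100010 → 3-byte char #1 = E2 8B A2.
Offset 3: leading byte 0xE5 = 11100101 → 3-byte char #2 = E5 BB B3.
Offset 6: leading byte 0xE0 = 11100000 → 3-byte char #3 = E0 A4 95.
Offset 9: leading byte 0xF0 = 11110000 → 4-byte char #4 = F0 A3 A7 8C.
Offset 13: leading byte 0xED = 11101101 → 3-byte char #5 = ED 89 86.
Leading byte 0xED = 11101101 matches 1110xxxx → 3-byte sequence.
Byte 1: 0xED = 11101101, payload 1101 (4 bits).
Byte 2: 0x89 = 10001001 (10xxxxxx ✓), payload 001001.
Byte 3: 0x86 = 10000110 (10xxxxxx ✓), payload 000110.
Concatenate: 1101001001000110 = 0xD246 (16 bits → U+D246).

U+D246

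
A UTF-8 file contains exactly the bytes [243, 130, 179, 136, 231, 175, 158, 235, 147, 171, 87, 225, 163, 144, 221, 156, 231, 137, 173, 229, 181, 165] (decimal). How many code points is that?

8

Byte at offset 0: 0xF3 = 11110011 → 4-byte char (#1). Advance 4.
Byte at offset 4: 0xE7 = 11100111 → 3-byte char (#2). Advance 3.
Byte at offset 7: 0xEB = 11101011 → 3-byte char (#3). Advance 3.
Byte at offset 10: 0x57 = 01010111 → 1-byte char (#4). Advance 1.
Byte at offset 11: 0xE1 = 11100001 → 3-byte char (#5). Advance 3.
Byte at offset 14: 0xDD = 11011101 → 2-byte char (#6). Advance 2.
Byte at offset 16: 0xE7 = 11100111 → 3-byte char (#7). Advance 3.
Byte at offset 19: 0xE5 = 11100101 → 3-byte char (#8). Advance 3.
Reached end at offset 22 after 8 code points.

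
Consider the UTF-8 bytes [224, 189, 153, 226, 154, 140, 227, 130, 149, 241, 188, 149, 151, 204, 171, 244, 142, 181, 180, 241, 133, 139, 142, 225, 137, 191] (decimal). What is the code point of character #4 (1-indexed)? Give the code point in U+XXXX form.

Offset 0: leading byte 0xE0 = 11100000 → 3-byte char #1 = E0 BD 99.
Offset 3: leading byte 0xE2 = 11100010 → 3-byte char #2 = E2 9A 8C.
Offset 6: leading byte 0xE3 = 11100011 → 3-byte char #3 = E3 82 95.
Offset 9: leading byte 0xF1 = 11110001 → 4-byte char #4 = F1 BC 95 97.
Leading byte 0xF1 = 11110001 matches 11110xxx → 4-byte sequence.
Byte 1: 0xF1 = 11110001, payload 001 (3 bits).
Byte 2: 0xBC = 10111100 (10xxxxxx ✓), payload 111100.
Byte 3: 0x95 = 10010101 (10xxxxxx ✓), payload 010101.
Byte 4: 0x97 = 10010111 (10xxxxxx ✓), payload 010111.
Concatenate: 001111100010101010111 = 0x7C557 (21 bits → U+7C557).

U+7C557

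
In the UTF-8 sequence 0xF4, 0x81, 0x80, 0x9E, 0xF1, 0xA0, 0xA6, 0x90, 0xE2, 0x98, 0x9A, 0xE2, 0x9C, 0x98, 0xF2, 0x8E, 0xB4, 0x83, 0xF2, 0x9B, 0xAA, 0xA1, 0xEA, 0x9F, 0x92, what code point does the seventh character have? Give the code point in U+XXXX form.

U+A7D2

Offset 0: leading byte 0xF4 = 11110100 → 4-byte char #1 = F4 81 80 9E.
Offset 4: leading byte 0xF1 = 11110001 → 4-byte char #2 = F1 A0 A6 90.
Offset 8: leading byte 0xE2 = 11100010 → 3-byte char #3 = E2 98 9A.
Offset 11: leading byte 0xE2 = 11100010 → 3-byte char #4 = E2 9C 98.
Offset 14: leading byte 0xF2 = 11110010 → 4-byte char #5 = F2 8E B4 83.
Offset 18: leading byte 0xF2 = 11110010 → 4-byte char #6 = F2 9B AA A1.
Offset 22: leading byte 0xEA = 11101010 → 3-byte char #7 = EA 9F 92.
Leading byte 0xEA = 11101010 matches 1110xxxx → 3-byte sequence.
Byte 1: 0xEA = 11101010, payload 1010 (4 bits).
Byte 2: 0x9F = 10011111 (10xxxxxx ✓), payload 011111.
Byte 3: 0x92 = 10010010 (10xxxxxx ✓), payload 010010.
Concatenate: 1010011111010010 = 0xA7D2 (16 bits → U+A7D2).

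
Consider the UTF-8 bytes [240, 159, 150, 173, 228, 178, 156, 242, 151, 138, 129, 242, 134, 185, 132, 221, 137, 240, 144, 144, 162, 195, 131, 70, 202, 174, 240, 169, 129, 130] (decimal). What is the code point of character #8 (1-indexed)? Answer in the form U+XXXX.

Offset 0: leading byte 0xF0 = 11110000 → 4-byte char #1 = F0 9F 96 AD.
Offset 4: leading byte 0xE4 = 11100100 → 3-byte char #2 = E4 B2 9C.
Offset 7: leading byte 0xF2 = 11110010 → 4-byte char #3 = F2 97 8A 81.
Offset 11: leading byte 0xF2 = 11110010 → 4-byte char #4 = F2 86 B9 84.
Offset 15: leading byte 0xDD = 11011101 → 2-byte char #5 = DD 89.
Offset 17: leading byte 0xF0 = 11110000 → 4-byte char #6 = F0 90 90 A2.
Offset 21: leading byte 0xC3 = 11000011 → 2-byte char #7 = C3 83.
Offset 23: leading byte 0x46 = 01000110 → 1-byte char #8 = 46.
Leading byte 0x46 = 01000110 matches 0xxxxxxx → 1-byte sequence.
Byte 1: 0x46 = 01000110, payload 1000110 (7 bits).
Concatenate: 1000110 = 0x46 (7 bits → U+0046).

U+0046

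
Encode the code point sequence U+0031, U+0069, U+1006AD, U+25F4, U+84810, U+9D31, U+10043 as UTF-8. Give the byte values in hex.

31 69 F4 80 9A AD E2 97 B4 F2 84 A0 90 E9 B4 B1 F0 90 81 83

U+0031: 1-byte form → 31.
U+0069: 1-byte form → 69.
U+1006AD: 4-byte form → F4 80 9A AD.
U+25F4: 3-byte form → E2 97 B4.
U+84810: 4-byte form → F2 84 A0 90.
U+9D31: 3-byte form → E9 B4 B1.
U+10043: 4-byte form → F0 90 81 83.
Concatenated (20 bytes): 31 69 F4 80 9A AD E2 97 B4 F2 84 A0 90 E9 B4 B1 F0 90 81 83.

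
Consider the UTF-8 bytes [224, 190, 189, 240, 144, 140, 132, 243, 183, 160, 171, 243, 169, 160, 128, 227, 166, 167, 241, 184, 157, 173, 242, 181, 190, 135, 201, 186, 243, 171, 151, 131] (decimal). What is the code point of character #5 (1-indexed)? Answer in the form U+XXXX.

Offset 0: leading byte 0xE0 = 11100000 → 3-byte char #1 = E0 BE BD.
Offset 3: leading byte 0xF0 = 11110000 → 4-byte char #2 = F0 90 8C 84.
Offset 7: leading byte 0xF3 = 11110011 → 4-byte char #3 = F3 B7 A0 AB.
Offset 11: leading byte 0xF3 = 11110011 → 4-byte char #4 = F3 A9 A0 80.
Offset 15: leading byte 0xE3 = 11100011 → 3-byte char #5 = E3 A6 A7.
Leading byte 0xE3 = 11100011 matches 1110xxxx → 3-byte sequence.
Byte 1: 0xE3 = 11100011, payload 0011 (4 bits).
Byte 2: 0xA6 = 10100110 (10xxxxxx ✓), payload 100110.
Byte 3: 0xA7 = 10100111 (10xxxxxx ✓), payload 100111.
Concatenate: 0011100110100111 = 0x39A7 (16 bits → U+39A7).

U+39A7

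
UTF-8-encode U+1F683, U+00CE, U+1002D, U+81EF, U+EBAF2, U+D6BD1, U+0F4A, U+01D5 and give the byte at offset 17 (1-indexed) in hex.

1-indexed offset 17 is 0-indexed offset 16.
U+1F683 → 4-byte form F0 9F 9A 83 at offsets 0–3.
U+00CE → 2-byte form C3 8E at offsets 4–5.
U+1002D → 4-byte form F0 90 80 AD at offsets 6–9.
U+81EF → 3-byte form E8 87 AF at offsets 10–12.
U+EBAF2 → 4-byte form F3 AB AB B2 at offsets 13–16.
Offset 16 falls in char 5's range; it's byte 4 of F3 AB AB B2 = 0xB2.

0xB2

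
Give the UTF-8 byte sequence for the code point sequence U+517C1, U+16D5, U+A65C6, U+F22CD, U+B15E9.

U+517C1: 4-byte form → F1 91 9F 81.
U+16D5: 3-byte form → E1 9B 95.
U+A65C6: 4-byte form → F2 A6 97 86.
U+F22CD: 4-byte form → F3 B2 8B 8D.
U+B15E9: 4-byte form → F2 B1 97 A9.
Concatenated (19 bytes): F1 91 9F 81 E1 9B 95 F2 A6 97 86 F3 B2 8B 8D F2 B1 97 A9.

F1 91 9F 81 E1 9B 95 F2 A6 97 86 F3 B2 8B 8D F2 B1 97 A9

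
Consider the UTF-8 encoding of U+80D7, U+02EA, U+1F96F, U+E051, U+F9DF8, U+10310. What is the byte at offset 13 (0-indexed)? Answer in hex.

0xB9

U+80D7 → 3-byte form E8 83 97 at offsets 0–2.
U+02EA → 2-byte form CB AA at offsets 3–4.
U+1F96F → 4-byte form F0 9F A5 AF at offsets 5–8.
U+E051 → 3-byte form EE 81 91 at offsets 9–11.
U+F9DF8 → 4-byte form F3 B9 B7 B8 at offsets 12–15.
Offset 13 falls in char 5's range; it's byte 2 of F3 B9 B7 B8 = 0xB9.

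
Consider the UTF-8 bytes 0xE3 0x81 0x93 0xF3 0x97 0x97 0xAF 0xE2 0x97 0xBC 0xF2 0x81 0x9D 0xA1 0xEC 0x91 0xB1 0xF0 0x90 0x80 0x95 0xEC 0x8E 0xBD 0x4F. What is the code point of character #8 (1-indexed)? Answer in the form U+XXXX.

Offset 0: leading byte 0xE3 = 11100011 → 3-byte char #1 = E3 81 93.
Offset 3: leading byte 0xF3 = 11110011 → 4-byte char #2 = F3 97 97 AF.
Offset 7: leading byte 0xE2 = 11100010 → 3-byte char #3 = E2 97 BC.
Offset 10: leading byte 0xF2 = 11110010 → 4-byte char #4 = F2 81 9D A1.
Offset 14: leading byte 0xEC = 11101100 → 3-byte char #5 = EC 91 B1.
Offset 17: leading byte 0xF0 = 11110000 → 4-byte char #6 = F0 90 80 95.
Offset 21: leading byte 0xEC = 11101100 → 3-byte char #7 = EC 8E BD.
Offset 24: leading byte 0x4F = 01001111 → 1-byte char #8 = 4F.
Leading byte 0x4F = 01001111 matches 0xxxxxxx → 1-byte sequence.
Byte 1: 0x4F = 01001111, payload 1001111 (7 bits).
Concatenate: 1001111 = 0x4F (7 bits → U+004F).

U+004F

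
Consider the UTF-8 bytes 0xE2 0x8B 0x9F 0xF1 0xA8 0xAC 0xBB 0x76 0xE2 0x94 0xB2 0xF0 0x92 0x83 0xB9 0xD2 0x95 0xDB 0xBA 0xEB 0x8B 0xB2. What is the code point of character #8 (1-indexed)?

U+B2F2

Offset 0: leading byte 0xE2 = 11100010 → 3-byte char #1 = E2 8B 9F.
Offset 3: leading byte 0xF1 = 11110001 → 4-byte char #2 = F1 A8 AC BB.
Offset 7: leading byte 0x76 = 01110110 → 1-byte char #3 = 76.
Offset 8: leading byte 0xE2 = 11100010 → 3-byte char #4 = E2 94 B2.
Offset 11: leading byte 0xF0 = 11110000 → 4-byte char #5 = F0 92 83 B9.
Offset 15: leading byte 0xD2 = 11010010 → 2-byte char #6 = D2 95.
Offset 17: leading byte 0xDB = 11011011 → 2-byte char #7 = DB BA.
Offset 19: leading byte 0xEB = 11101011 → 3-byte char #8 = EB 8B B2.
Leading byte 0xEB = 11101011 matches 1110xxxx → 3-byte sequence.
Byte 1: 0xEB = 11101011, payload 1011 (4 bits).
Byte 2: 0x8B = 10001011 (10xxxxxx ✓), payload 001011.
Byte 3: 0xB2 = 10110010 (10xxxxxx ✓), payload 110010.
Concatenate: 1011001011110010 = 0xB2F2 (16 bits → U+B2F2).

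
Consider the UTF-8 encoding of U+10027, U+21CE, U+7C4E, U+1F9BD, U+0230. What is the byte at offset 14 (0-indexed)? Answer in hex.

0xC8

U+10027 → 4-byte form F0 90 80 A7 at offsets 0–3.
U+21CE → 3-byte form E2 87 8E at offsets 4–6.
U+7C4E → 3-byte form E7 B1 8E at offsets 7–9.
U+1F9BD → 4-byte form F0 9F A6 BD at offsets 10–13.
U+0230 → 2-byte form C8 B0 at offsets 14–15.
Offset 14 falls in char 5's range; it's byte 1 of C8 B0 = 0xC8.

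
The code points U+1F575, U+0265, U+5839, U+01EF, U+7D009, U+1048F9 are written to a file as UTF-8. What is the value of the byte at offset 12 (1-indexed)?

1-indexed offset 12 is 0-indexed offset 11.
U+1F575 → 4-byte form F0 9F 95 B5 at offsets 0–3.
U+0265 → 2-byte form C9 A5 at offsets 4–5.
U+5839 → 3-byte form E5 A0 B9 at offsets 6–8.
U+01EF → 2-byte form C7 AF at offsets 9–10.
U+7D009 → 4-byte form F1 BD 80 89 at offsets 11–14.
Offset 11 falls in char 5's range; it's byte 1 of F1 BD 80 89 = 0xF1.

0xF1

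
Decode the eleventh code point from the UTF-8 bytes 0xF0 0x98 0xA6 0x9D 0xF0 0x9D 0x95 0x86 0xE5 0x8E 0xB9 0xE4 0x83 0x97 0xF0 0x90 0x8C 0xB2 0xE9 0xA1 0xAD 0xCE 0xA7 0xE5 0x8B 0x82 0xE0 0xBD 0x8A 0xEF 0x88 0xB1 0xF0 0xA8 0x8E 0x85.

U+28385

Offset 0: leading byte 0xF0 = 11110000 → 4-byte char #1 = F0 98 A6 9D.
Offset 4: leading byte 0xF0 = 11110000 → 4-byte char #2 = F0 9D 95 86.
Offset 8: leading byte 0xE5 = 11100101 → 3-byte char #3 = E5 8E B9.
Offset 11: leading byte 0xE4 = 11100100 → 3-byte char #4 = E4 83 97.
Offset 14: leading byte 0xF0 = 11110000 → 4-byte char #5 = F0 90 8C B2.
Offset 18: leading byte 0xE9 = 11101001 → 3-byte char #6 = E9 A1 AD.
Offset 21: leading byte 0xCE = 11001110 → 2-byte char #7 = CE A7.
Offset 23: leading byte 0xE5 = 11100101 → 3-byte char #8 = E5 8B 82.
Offset 26: leading byte 0xE0 = 11100000 → 3-byte char #9 = E0 BD 8A.
Offset 29: leading byte 0xEF = 11101111 → 3-byte char #10 = EF 88 B1.
Offset 32: leading byte 0xF0 = 11110000 → 4-byte char #11 = F0 A8 8E 85.
Leading byte 0xF0 = 11110000 matches 11110xxx → 4-byte sequence.
Byte 1: 0xF0 = 11110000, payload 000 (3 bits).
Byte 2: 0xA8 = 10101000 (10xxxxxx ✓), payload 101000.
Byte 3: 0x8E = 10001110 (10xxxxxx ✓), payload 001110.
Byte 4: 0x85 = 10000101 (10xxxxxx ✓), payload 000101.
Concatenate: 000101000001110000101 = 0x28385 (21 bits → U+28385).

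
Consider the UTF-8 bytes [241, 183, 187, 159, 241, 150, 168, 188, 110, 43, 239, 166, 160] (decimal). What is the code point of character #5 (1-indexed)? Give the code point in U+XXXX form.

Offset 0: leading byte 0xF1 = 11110001 → 4-byte char #1 = F1 B7 BB 9F.
Offset 4: leading byte 0xF1 = 11110001 → 4-byte char #2 = F1 96 A8 BC.
Offset 8: leading byte 0x6E = 01101110 → 1-byte char #3 = 6E.
Offset 9: leading byte 0x2B = 00101011 → 1-byte char #4 = 2B.
Offset 10: leading byte 0xEF = 11101111 → 3-byte char #5 = EF A6 A0.
Leading byte 0xEF = 11101111 matches 1110xxxx → 3-byte sequence.
Byte 1: 0xEF = 11101111, payload 1111 (4 bits).
Byte 2: 0xA6 = 10100110 (10xxxxxx ✓), payload 100110.
Byte 3: 0xA0 = 10100000 (10xxxxxx ✓), payload 100000.
Concatenate: 1111100110100000 = 0xF9A0 (16 bits → U+F9A0).

U+F9A0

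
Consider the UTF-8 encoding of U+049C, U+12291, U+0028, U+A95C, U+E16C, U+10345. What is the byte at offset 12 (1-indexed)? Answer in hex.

0x85

1-indexed offset 12 is 0-indexed offset 11.
U+049C → 2-byte form D2 9C at offsets 0–1.
U+12291 → 4-byte form F0 92 8A 91 at offsets 2–5.
U+0028 → 1-byte form 28 at offsets 6–6.
U+A95C → 3-byte form EA A5 9C at offsets 7–9.
U+E16C → 3-byte form EE 85 AC at offsets 10–12.
Offset 11 falls in char 5's range; it's byte 2 of EE 85 AC = 0x85.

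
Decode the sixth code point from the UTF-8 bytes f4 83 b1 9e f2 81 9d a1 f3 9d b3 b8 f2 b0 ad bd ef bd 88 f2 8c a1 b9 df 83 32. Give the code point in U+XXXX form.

U+8C879

Offset 0: leading byte 0xF4 = 11110100 → 4-byte char #1 = F4 83 B1 9E.
Offset 4: leading byte 0xF2 = 11110010 → 4-byte char #2 = F2 81 9D A1.
Offset 8: leading byte 0xF3 = 11110011 → 4-byte char #3 = F3 9D B3 B8.
Offset 12: leading byte 0xF2 = 11110010 → 4-byte char #4 = F2 B0 AD BD.
Offset 16: leading byte 0xEF = 11101111 → 3-byte char #5 = EF BD 88.
Offset 19: leading byte 0xF2 = 11110010 → 4-byte char #6 = F2 8C A1 B9.
Leading byte 0xF2 = 11110010 matches 11110xxx → 4-byte sequence.
Byte 1: 0xF2 = 11110010, payload 010 (3 bits).
Byte 2: 0x8C = 10001100 (10xxxxxx ✓), payload 001100.
Byte 3: 0xA1 = 10100001 (10xxxxxx ✓), payload 100001.
Byte 4: 0xB9 = 10111001 (10xxxxxx ✓), payload 111001.
Concatenate: 010001100100001111001 = 0x8C879 (21 bits → U+8C879).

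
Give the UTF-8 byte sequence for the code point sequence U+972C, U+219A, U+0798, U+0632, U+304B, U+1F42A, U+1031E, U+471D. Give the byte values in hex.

U+972C: 3-byte form → E9 9C AC.
U+219A: 3-byte form → E2 86 9A.
U+0798: 2-byte form → DE 98.
U+0632: 2-byte form → D8 B2.
U+304B: 3-byte form → E3 81 8B.
U+1F42A: 4-byte form → F0 9F 90 AA.
U+1031E: 4-byte form → F0 90 8C 9E.
U+471D: 3-byte form → E4 9C 9D.
Concatenated (24 bytes): E9 9C AC E2 86 9A DE 98 D8 B2 E3 81 8B F0 9F 90 AA F0 90 8C 9E E4 9C 9D.

E9 9C AC E2 86 9A DE 98 D8 B2 E3 81 8B F0 9F 90 AA F0 90 8C 9E E4 9C 9D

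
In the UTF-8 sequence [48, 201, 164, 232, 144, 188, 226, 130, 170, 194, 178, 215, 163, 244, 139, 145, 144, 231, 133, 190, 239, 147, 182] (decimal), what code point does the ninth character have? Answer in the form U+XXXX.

Offset 0: leading byte 0x30 = 00110000 → 1-byte char #1 = 30.
Offset 1: leading byte 0xC9 = 11001001 → 2-byte char #2 = C9 A4.
Offset 3: leading byte 0xE8 = 11101000 → 3-byte char #3 = E8 90 BC.
Offset 6: leading byte 0xE2 = 11100010 → 3-byte char #4 = E2 82 AA.
Offset 9: leading byte 0xC2 = 11000010 → 2-byte char #5 = C2 B2.
Offset 11: leading byte 0xD7 = 11010111 → 2-byte char #6 = D7 A3.
Offset 13: leading byte 0xF4 = 11110100 → 4-byte char #7 = F4 8B 91 90.
Offset 17: leading byte 0xE7 = 11100111 → 3-byte char #8 = E7 85 BE.
Offset 20: leading byte 0xEF = 11101111 → 3-byte char #9 = EF 93 B6.
Leading byte 0xEF = 11101111 matches 1110xxxx → 3-byte sequence.
Byte 1: 0xEF = 11101111, payload 1111 (4 bits).
Byte 2: 0x93 = 10010011 (10xxxxxx ✓), payload 010011.
Byte 3: 0xB6 = 10110110 (10xxxxxx ✓), payload 110110.
Concatenate: 1111010011110110 = 0xF4F6 (16 bits → U+F4F6).

U+F4F6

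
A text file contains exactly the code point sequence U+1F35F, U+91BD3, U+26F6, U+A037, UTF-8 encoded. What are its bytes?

U+1F35F: 4-byte form → F0 9F 8D 9F.
U+91BD3: 4-byte form → F2 91 AF 93.
U+26F6: 3-byte form → E2 9B B6.
U+A037: 3-byte form → EA 80 B7.
Concatenated (14 bytes): F0 9F 8D 9F F2 91 AF 93 E2 9B B6 EA 80 B7.

F0 9F 8D 9F F2 91 AF 93 E2 9B B6 EA 80 B7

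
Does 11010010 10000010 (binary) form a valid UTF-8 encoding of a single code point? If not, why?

Leading byte 0xD2 = 11010010 → 2-byte form.
Continuation bytes 0x82=10000010 all match 10xxxxxx.
Decoded value 0x482 is ≥ 0x80 (shortest form) and not a surrogate.

valid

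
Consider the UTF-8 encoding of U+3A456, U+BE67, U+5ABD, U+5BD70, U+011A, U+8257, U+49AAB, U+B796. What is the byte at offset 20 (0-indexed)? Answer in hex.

U+3A456 → 4-byte form F0 BA 91 96 at offsets 0–3.
U+BE67 → 3-byte form EB B9 A7 at offsets 4–6.
U+5ABD → 3-byte form E5 AA BD at offsets 7–9.
U+5BD70 → 4-byte form F1 9B B5 B0 at offsets 10–13.
U+011A → 2-byte form C4 9A at offsets 14–15.
U+8257 → 3-byte form E8 89 97 at offsets 16–18.
U+49AAB → 4-byte form F1 89 AA AB at offsets 19–22.
Offset 20 falls in char 7's range; it's byte 2 of F1 89 AA AB = 0x89.

0x89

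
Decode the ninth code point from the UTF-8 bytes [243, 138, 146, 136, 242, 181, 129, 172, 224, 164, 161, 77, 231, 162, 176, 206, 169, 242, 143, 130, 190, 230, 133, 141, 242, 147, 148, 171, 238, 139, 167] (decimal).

U+9352B

Offset 0: leading byte 0xF3 = 11110011 → 4-byte char #1 = F3 8A 92 88.
Offset 4: leading byte 0xF2 = 11110010 → 4-byte char #2 = F2 B5 81 AC.
Offset 8: leading byte 0xE0 = 11100000 → 3-byte char #3 = E0 A4 A1.
Offset 11: leading byte 0x4D = 01001101 → 1-byte char #4 = 4D.
Offset 12: leading byte 0xE7 = 11100111 → 3-byte char #5 = E7 A2 B0.
Offset 15: leading byte 0xCE = 11001110 → 2-byte char #6 = CE A9.
Offset 17: leading byte 0xF2 = 11110010 → 4-byte char #7 = F2 8F 82 BE.
Offset 21: leading byte 0xE6 = 11100110 → 3-byte char #8 = E6 85 8D.
Offset 24: leading byte 0xF2 = 11110010 → 4-byte char #9 = F2 93 94 AB.
Leading byte 0xF2 = 11110010 matches 11110xxx → 4-byte sequence.
Byte 1: 0xF2 = 11110010, payload 010 (3 bits).
Byte 2: 0x93 = 10010011 (10xxxxxx ✓), payload 010011.
Byte 3: 0x94 = 10010100 (10xxxxxx ✓), payload 010100.
Byte 4: 0xAB = 10101011 (10xxxxxx ✓), payload 101011.
Concatenate: 010010011010100101011 = 0x9352B (21 bits → U+9352B).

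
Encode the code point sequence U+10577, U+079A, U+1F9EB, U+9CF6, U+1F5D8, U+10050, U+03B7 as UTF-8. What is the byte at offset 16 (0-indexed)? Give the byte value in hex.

U+10577 → 4-byte form F0 90 95 B7 at offsets 0–3.
U+079A → 2-byte form DE 9A at offsets 4–5.
U+1F9EB → 4-byte form F0 9F A7 AB at offsets 6–9.
U+9CF6 → 3-byte form E9 B3 B6 at offsets 10–12.
U+1F5D8 → 4-byte form F0 9F 97 98 at offsets 13–16.
Offset 16 falls in char 5's range; it's byte 4 of F0 9F 97 98 = 0x98.

0x98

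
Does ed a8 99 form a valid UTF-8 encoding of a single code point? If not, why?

Structurally a 3-byte sequence; payload = 0xDA19.
But 0xDA19 is in U+D800–U+DFFF, the surrogate range. Surrogates are not Unicode scalar values and are forbidden in UTF-8.

invalid (encodes a surrogate (U+D800–U+DFFF))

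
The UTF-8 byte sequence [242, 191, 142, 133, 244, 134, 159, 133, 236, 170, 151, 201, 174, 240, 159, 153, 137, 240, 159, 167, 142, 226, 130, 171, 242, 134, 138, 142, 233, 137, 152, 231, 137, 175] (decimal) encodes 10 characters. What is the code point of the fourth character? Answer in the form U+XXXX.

Offset 0: leading byte 0xF2 = 11110010 → 4-byte char #1 = F2 BF 8E 85.
Offset 4: leading byte 0xF4 = 11110100 → 4-byte char #2 = F4 86 9F 85.
Offset 8: leading byte 0xEC = 11101100 → 3-byte char #3 = EC AA 97.
Offset 11: leading byte 0xC9 = 11001001 → 2-byte char #4 = C9 AE.
Leading byte 0xC9 = 11001001 matches 110xxxxx → 2-byte sequence.
Byte 1: 0xC9 = 11001001, payload 01001 (5 bits).
Byte 2: 0xAE = 10101110 (10xxxxxx ✓), payload 101110.
Concatenate: 01001101110 = 0x26E (11 bits → U+026E).

U+026E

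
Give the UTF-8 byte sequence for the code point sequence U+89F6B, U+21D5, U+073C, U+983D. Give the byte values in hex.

F2 89 BD AB E2 87 95 DC BC E9 A0 BD

U+89F6B: 4-byte form → F2 89 BD AB.
U+21D5: 3-byte form → E2 87 95.
U+073C: 2-byte form → DC BC.
U+983D: 3-byte form → E9 A0 BD.
Concatenated (12 bytes): F2 89 BD AB E2 87 95 DC BC E9 A0 BD.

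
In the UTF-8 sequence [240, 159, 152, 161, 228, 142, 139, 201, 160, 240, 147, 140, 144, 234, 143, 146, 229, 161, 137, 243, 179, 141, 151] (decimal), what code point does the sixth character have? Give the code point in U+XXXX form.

U+5849

Offset 0: leading byte 0xF0 = 11110000 → 4-byte char #1 = F0 9F 98 A1.
Offset 4: leading byte 0xE4 = 11100100 → 3-byte char #2 = E4 8E 8B.
Offset 7: leading byte 0xC9 = 11001001 → 2-byte char #3 = C9 A0.
Offset 9: leading byte 0xF0 = 11110000 → 4-byte char #4 = F0 93 8C 90.
Offset 13: leading byte 0xEA = 11101010 → 3-byte char #5 = EA 8F 92.
Offset 16: leading byte 0xE5 = 11100101 → 3-byte char #6 = E5 A1 89.
Leading byte 0xE5 = 11100101 matches 1110xxxx → 3-byte sequence.
Byte 1: 0xE5 = 11100101, payload 0101 (4 bits).
Byte 2: 0xA1 = 10100001 (10xxxxxx ✓), payload 100001.
Byte 3: 0x89 = 10001001 (10xxxxxx ✓), payload 001001.
Concatenate: 0101100001001001 = 0x5849 (16 bits → U+5849).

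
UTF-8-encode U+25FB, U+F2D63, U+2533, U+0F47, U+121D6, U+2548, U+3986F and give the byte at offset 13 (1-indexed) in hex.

0x87

1-indexed offset 13 is 0-indexed offset 12.
U+25FB → 3-byte form E2 97 BB at offsets 0–2.
U+F2D63 → 4-byte form F3 B2 B5 A3 at offsets 3–6.
U+2533 → 3-byte form E2 94 B3 at offsets 7–9.
U+0F47 → 3-byte form E0 BD 87 at offsets 10–12.
Offset 12 falls in char 4's range; it's byte 3 of E0 BD 87 = 0x87.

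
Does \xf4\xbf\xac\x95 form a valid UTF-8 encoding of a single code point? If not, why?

Leading byte 0xF4 = 11110100 → 4-byte form.
Payload = 0x13FB15, which exceeds U+10FFFF, the maximum Unicode code point. (Leading bytes F5–FF, or F4 followed by ≥ 0x90, are invalid.)

invalid (encodes a value above U+10FFFF)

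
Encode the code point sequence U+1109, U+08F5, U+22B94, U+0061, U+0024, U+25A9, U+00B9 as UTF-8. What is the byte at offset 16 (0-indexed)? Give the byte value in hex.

0xB9

U+1109 → 3-byte form E1 84 89 at offsets 0–2.
U+08F5 → 3-byte form E0 A3 B5 at offsets 3–5.
U+22B94 → 4-byte form F0 A2 AE 94 at offsets 6–9.
U+0061 → 1-byte form 61 at offsets 10–10.
U+0024 → 1-byte form 24 at offsets 11–11.
U+25A9 → 3-byte form E2 96 A9 at offsets 12–14.
U+00B9 → 2-byte form C2 B9 at offsets 15–16.
Offset 16 falls in char 7's range; it's byte 2 of C2 B9 = 0xB9.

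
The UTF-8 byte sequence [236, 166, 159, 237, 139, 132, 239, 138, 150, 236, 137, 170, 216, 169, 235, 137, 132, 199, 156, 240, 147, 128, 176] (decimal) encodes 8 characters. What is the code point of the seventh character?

Offset 0: leading byte 0xEC = 11101100 → 3-byte char #1 = EC A6 9F.
Offset 3: leading byte 0xED = 11101101 → 3-byte char #2 = ED 8B 84.
Offset 6: leading byte 0xEF = 11101111 → 3-byte char #3 = EF 8A 96.
Offset 9: leading byte 0xEC = 11101100 → 3-byte char #4 = EC 89 AA.
Offset 12: leading byte 0xD8 = 11011000 → 2-byte char #5 = D8 A9.
Offset 14: leading byte 0xEB = 11101011 → 3-byte char #6 = EB 89 84.
Offset 17: leading byte 0xC7 = 11000111 → 2-byte char #7 = C7 9C.
Leading byte 0xC7 = 11000111 matches 110xxxxx → 2-byte sequence.
Byte 1: 0xC7 = 11000111, payload 00111 (5 bits).
Byte 2: 0x9C = 10011100 (10xxxxxx ✓), payload 011100.
Concatenate: 00111011100 = 0x1DC (11 bits → U+01DC).

U+01DC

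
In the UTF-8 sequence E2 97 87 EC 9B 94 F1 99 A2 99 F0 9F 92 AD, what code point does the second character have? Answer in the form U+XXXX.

Offset 0: leading byte 0xE2 = 11100010 → 3-byte char #1 = E2 97 87.
Offset 3: leading byte 0xEC = 11101100 → 3-byte char #2 = EC 9B 94.
Leading byte 0xEC = 11101100 matches 1110xxxx → 3-byte sequence.
Byte 1: 0xEC = 11101100, payload 1100 (4 bits).
Byte 2: 0x9B = 10011011 (10xxxxxx ✓), payload 011011.
Byte 3: 0x94 = 10010100 (10xxxxxx ✓), payload 010100.
Concatenate: 1100011011010100 = 0xC6D4 (16 bits → U+C6D4).

U+C6D4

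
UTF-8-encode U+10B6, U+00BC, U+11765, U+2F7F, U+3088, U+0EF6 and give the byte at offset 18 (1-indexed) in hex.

1-indexed offset 18 is 0-indexed offset 17.
U+10B6 → 3-byte form E1 82 B6 at offsets 0–2.
U+00BC → 2-byte form C2 BC at offsets 3–4.
U+11765 → 4-byte form F0 91 9D A5 at offsets 5–8.
U+2F7F → 3-byte form E2 BD BF at offsets 9–11.
U+3088 → 3-byte form E3 82 88 at offsets 12–14.
U+0EF6 → 3-byte form E0 BB B6 at offsets 15–17.
Offset 17 falls in char 6's range; it's byte 3 of E0 BB B6 = 0xB6.

0xB6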